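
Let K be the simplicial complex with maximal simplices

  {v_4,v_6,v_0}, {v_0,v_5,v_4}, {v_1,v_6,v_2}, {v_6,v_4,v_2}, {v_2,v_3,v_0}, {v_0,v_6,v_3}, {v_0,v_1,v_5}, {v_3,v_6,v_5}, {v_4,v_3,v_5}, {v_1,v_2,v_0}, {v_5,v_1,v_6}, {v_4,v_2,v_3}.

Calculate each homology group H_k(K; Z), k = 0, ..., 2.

H_0 ≅ Z,  H_1 ≅ Z/2Z,  H_2 = 0.

Fix the vertex order v_0 < v_1 < v_2 < v_3 < v_4 < v_5 < v_6 and write every simplex with vertices in increasing order. Then dim K = 2 and the simplices of K are:

  0-simplices (7): [v_0], [v_1], [v_2], [v_3], [v_4], [v_5], [v_6]
  1-simplices (18): (18 of them)
  2-simplices (12): (12 of them)

so the chain groups are C_0 ≅ Z^7, C_1 ≅ Z^18, C_2 ≅ Z^12.

∂_1: C_1 → C_0 is given by ∂[p,q] = [q] − [p]. For instance
  ∂[v_3,v_4] = [v_4] − [v_3].
The 7×18 boundary matrix has rank 6 and Smith normal form diag(1,1,1,1,1,1).

∂_2: C_2 → C_1 maps a triangle to the signed sum of its edges. For instance
  ∂[v_3,v_5,v_6] = [v_5,v_6] − [v_3,v_6] + [v_3,v_5],
  ∂[v_2,v_3,v_4] = [v_3,v_4] − [v_2,v_4] + [v_2,v_3].
This gives a 18×12 integer matrix of rank 12; reducing to Smith normal form yields diagonal entries (1,1,1,1,1,1,1,1,1,1,1,2).

From H_k ≅ ker(∂_k) / im(∂_{k+1}) we obtain:

  H_0: rank C_0 − rank ∂_1 = 7 − 6 = 1, and the invariant factors of ∂_1 are all 1, so H_0 = Z.
  H_1: rank ker ∂_1 − rank ∂_2 = (18 − 6) − 12 = 0, and ∂_2 has invariant factor 2 > 1, so H_1 = Z/2Z.
  H_2: rank ker ∂_2 − rank ∂_3 = (12 − 12) − 0 = 0, and there is no ∂_3, so H_2 = 0.

As a check, the Euler characteristic is 7 − 18 + 12 = 1, which agrees with 1 − 0 + 0 = 1.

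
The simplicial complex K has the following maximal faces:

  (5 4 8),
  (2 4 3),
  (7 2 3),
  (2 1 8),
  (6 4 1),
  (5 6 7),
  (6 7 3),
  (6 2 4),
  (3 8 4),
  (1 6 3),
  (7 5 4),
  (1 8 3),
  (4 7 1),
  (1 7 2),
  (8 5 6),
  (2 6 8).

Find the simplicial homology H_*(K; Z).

H_0 = Z,  H_1 = Z^2,  H_2 = Z.

Fix the vertex order 1 < 2 < 3 < 4 < 5 < 6 < 7 < 8 and write every simplex with vertices in increasing order. Then dim K = 2 and the simplices of K are:

  0-simplices (8): [1], [2], [3], [4], [5], [6], [7], [8]
  1-simplices (24): (24 of them)
  2-simplices (16): [1,2,7], [1,2,8], [1,3,6], [1,3,8], [1,4,6], [1,4,7], [2,3,4], [2,3,7], [2,4,6], [2,6,8], [3,4,8], [3,6,7], [4,5,7], [4,5,8], [5,6,7], [5,6,8]

giving chain groups C_0 ≅ Z^8, C_1 ≅ Z^24, C_2 ≅ Z^16.

Boundary ∂_1: C_1 → C_0 maps an edge to its endpoints' difference, ∂[p,q] = q − p. For instance
  ∂[5,6] = [6] − [5].
As a 8×24 matrix over Z this has rank 7, with invariant factors (1,1,1,1,1,1,1).

Boundary ∂_2: C_2 → C_1 acts by ∂[p,q,r] = [q,r] − [p,r] + [p,q]. For instance
  ∂[3,4,8] = [4,8] − [3,8] + [3,4],
  ∂[3,6,7] = [6,7] − [3,7] + [3,6].
The resulting 24×16 matrix has rank 15, and its Smith normal form has invariant factors (1,1,1,1,1,1,1,1,1,1,1,1,1,1,1).

From H_k ≅ ker(∂_k) / im(∂_{k+1}) we obtain:

  H_0: rank C_0 − rank ∂_1 = 8 − 7 = 1, and the invariant factors of ∂_1 are all 1, so H_0 = Z.
  H_1: rank ker ∂_1 − rank ∂_2 = (24 − 7) − 15 = 2, and the invariant factors of ∂_2 are all 1, so H_1 = Z^2.
  H_2: rank ker ∂_2 − rank ∂_3 = (16 − 15) − 0 = 1, and there is no ∂_3, so H_2 = Z.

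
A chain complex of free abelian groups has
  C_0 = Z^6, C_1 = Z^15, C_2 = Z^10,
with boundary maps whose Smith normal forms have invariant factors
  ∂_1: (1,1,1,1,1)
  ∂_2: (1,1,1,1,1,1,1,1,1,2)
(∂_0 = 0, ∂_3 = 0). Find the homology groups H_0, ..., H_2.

H_0: b_0 = 6 − 0 − 5 = 1; torsion from ∂_1 factors > 1: none. So H_0 ≅ Z.
H_1: b_1 = 15 − 5 − 10 = 0; torsion from ∂_2 factors > 1: [2]. So H_1 ≅ Z/2Z.
H_2: b_2 = 10 − 10 − 0 = 0; torsion from ∂_3 factors > 1: none. So H_2 ≅ 0.

H_0 ≅ Z,  H_1 ≅ Z/2Z,  H_2 = 0.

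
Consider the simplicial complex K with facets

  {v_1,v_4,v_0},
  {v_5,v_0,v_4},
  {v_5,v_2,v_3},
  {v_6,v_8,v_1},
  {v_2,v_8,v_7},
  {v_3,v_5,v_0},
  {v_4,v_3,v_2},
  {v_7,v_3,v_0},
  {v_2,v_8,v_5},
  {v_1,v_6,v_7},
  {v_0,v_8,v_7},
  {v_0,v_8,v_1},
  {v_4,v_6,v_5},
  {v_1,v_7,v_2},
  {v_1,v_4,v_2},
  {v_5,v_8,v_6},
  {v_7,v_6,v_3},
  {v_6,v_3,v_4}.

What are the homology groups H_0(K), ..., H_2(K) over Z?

H_0 = Z,  H_1 = Z ⊕ Z/2Z,  H_2 = 0.

Take the total order v_0 < v_1 < v_2 < v_3 < v_4 < v_5 < v_6 < v_7 < v_8 on the vertex set. Then K (dimension 2) consists of the simplices:

  0-simplices (9): [v_0], [v_1], [v_2], [v_3], [v_4], [v_5], [v_6], [v_7], [v_8]
  1-simplices (27): (27 of them)
  2-simplices (18): (18 of them)

giving chain groups C_0 ≅ Z^9, C_1 ≅ Z^27, C_2 ≅ Z^18.

The boundary map ∂_1: C_1 → C_0 sends each edge [p,q] (with p < q) to q − p. For instance
  ∂[v_2,v_4] = [v_4] − [v_2].
The 9×27 boundary matrix has rank 8 and Smith normal form diag(1,1,1,1,1,1,1,1).

The boundary map ∂_2: C_2 → C_1 sends each 2-simplex [p,q,r] to [q,r] − [p,r] + [p,q]. For instance
  ∂[v_5,v_6,v_8] = [v_6,v_8] − [v_5,v_8] + [v_5,v_6],
  ∂[v_4,v_5,v_6] = [v_5,v_6] − [v_4,v_6] + [v_4,v_5].
The resulting 27×18 matrix has rank 18, and its Smith normal form has invariant factors (1,1,1,1,1,1,1,1,1,1,1,1,1,1,1,1,1,2).

From H_k ≅ ker(∂_k) / im(∂_{k+1}) we obtain:

  H_0: rank C_0 − rank ∂_1 = 9 − 8 = 1, and the invariant factors of ∂_1 are all 1, so H_0 ≅ Z.
  H_1: rank ker ∂_1 − rank ∂_2 = (27 − 8) − 18 = 1, and ∂_2 has invariant factor 2 > 1, so H_1 ≅ Z ⊕ Z/2Z.
  H_2: rank ker ∂_2 − rank ∂_3 = (18 − 18) − 0 = 0, and there is no ∂_3, so H_2 ≅ 0.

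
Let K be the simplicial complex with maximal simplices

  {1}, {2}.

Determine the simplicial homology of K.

We work with the vertex ordering 1 < 2. The simplices of K, each written with vertices in increasing order, are:

  0-simplices (2): [1], [2]

giving chain groups C_0 ≅ Z^2.

Computing H_k = (kernel of ∂_k) / (image of ∂_{k+1}):

  H_0: rank C_0 − rank ∂_1 = 2 − 0 = 2, and there is no ∂_1, so H_0 = Z^2.

H_0 = Z^2.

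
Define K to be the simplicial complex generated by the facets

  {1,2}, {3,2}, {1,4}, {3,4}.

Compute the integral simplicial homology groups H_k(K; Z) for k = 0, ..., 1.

We work with the vertex ordering 1 < 2 < 3 < 4. The simplices of K, each written with vertices in increasing order, are:

  0-simplices (4): [1], [2], [3], [4]
  1-simplices (4): [1,2], [1,4], [2,3], [3,4]

Hence C_0 ≅ Z^4, C_1 ≅ Z^4.

∂_1: C_1 → C_0 is given by ∂[p,q] = [q] − [p]. For instance
  ∂[1,2] = [2] − [1].
As a 4×4 matrix over Z this has rank 3, with invariant factors (1,1,1).

Computing H_k = (kernel of ∂_k) / (image of ∂_{k+1}):

  H_0: rank C_0 − rank ∂_1 = 4 − 3 = 1, and the invariant factors of ∂_1 are all 1, so H_0 ≅ Z.
  H_1: rank ker ∂_1 − rank ∂_2 = (4 − 3) − 0 = 1, and there is no ∂_2, so H_1 ≅ Z.

(K is a triangulation of the circle S^1.)

H_0 ≅ Z,  H_1 ≅ Z.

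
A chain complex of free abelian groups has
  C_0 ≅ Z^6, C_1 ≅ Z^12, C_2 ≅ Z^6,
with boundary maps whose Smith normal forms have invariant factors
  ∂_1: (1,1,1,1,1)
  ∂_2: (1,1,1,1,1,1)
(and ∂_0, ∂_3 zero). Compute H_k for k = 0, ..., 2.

H_0: b_0 = 6 − 0 − 5 = 1; torsion from ∂_1 factors > 1: none. So H_0 ≅ Z.
H_1: b_1 = 12 − 5 − 6 = 1; torsion from ∂_2 factors > 1: none. So H_1 ≅ Z.
H_2: b_2 = 6 − 6 − 0 = 0; torsion from ∂_3 factors > 1: none. So H_2 ≅ 0.

H_0 ≅ Z,  H_1 ≅ Z,  H_2 = 0.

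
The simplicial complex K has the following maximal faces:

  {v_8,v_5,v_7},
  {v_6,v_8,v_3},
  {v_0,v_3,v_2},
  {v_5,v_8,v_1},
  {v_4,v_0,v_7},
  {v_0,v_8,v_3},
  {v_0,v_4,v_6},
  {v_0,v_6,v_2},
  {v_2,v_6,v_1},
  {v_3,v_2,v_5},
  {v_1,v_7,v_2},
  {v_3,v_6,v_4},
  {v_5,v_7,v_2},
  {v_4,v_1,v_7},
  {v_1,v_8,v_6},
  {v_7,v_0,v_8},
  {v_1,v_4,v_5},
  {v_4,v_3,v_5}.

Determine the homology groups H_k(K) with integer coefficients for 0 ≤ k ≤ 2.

H_0 ≅ Z,  H_1 ≅ Z ⊕ Z/2,  H_2 = 0.

Order the vertices as v_0 < v_1 < v_2 < v_3 < v_4 < v_5 < v_6 < v_7 < v_8. Listing each simplex with vertices in this order, K has dimension 2 with simplices:

  0-simplices (9): [v_0], [v_1], [v_2], [v_3], [v_4], [v_5], [v_6], [v_7], [v_8]
  1-simplices (27): (27 of them)
  2-simplices (18): (18 of them)

Hence C_0 ≅ Z^9, C_1 ≅ Z^27, C_2 ≅ Z^18.

∂_1: C_1 → C_0 maps an edge to its endpoints' difference, ∂[p,q] = q − p.
This gives a 9×27 integer matrix of rank 8; reducing to Smith normal form yields diagonal entries (1,1,1,1,1,1,1,1).

Boundary ∂_2: C_2 → C_1 sends each 2-simplex [p,q,r] to [q,r] − [p,r] + [p,q]. For instance
  ∂[v_3,v_4,v_5] = [v_4,v_5] − [v_3,v_5] + [v_3,v_4],
  ∂[v_1,v_2,v_7] = [v_2,v_7] − [v_1,v_7] + [v_1,v_2].
This gives a 27×18 integer matrix of rank 18; reducing to Smith normal form yields diagonal entries (1,1,1,1,1,1,1,1,1,1,1,1,1,1,1,1,1,2).

From H_k ≅ ker(∂_k) / im(∂_{k+1}) we obtain:

  H_0: rank C_0 − rank ∂_1 = 9 − 8 = 1, and the invariant factors of ∂_1 are all 1, so H_0 ≅ Z.
  H_1: rank ker ∂_1 − rank ∂_2 = (27 − 8) − 18 = 1, and ∂_2 has invariant factor 2 > 1, so H_1 ≅ Z ⊕ Z/2.
  H_2: rank ker ∂_2 − rank ∂_3 = (18 − 18) − 0 = 0, and there is no ∂_3, so H_2 ≅ 0.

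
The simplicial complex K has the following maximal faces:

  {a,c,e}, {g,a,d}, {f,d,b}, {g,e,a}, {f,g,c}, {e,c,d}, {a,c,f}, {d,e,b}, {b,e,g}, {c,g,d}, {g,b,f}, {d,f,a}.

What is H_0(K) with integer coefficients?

H_0 = Z.

We work with the vertex ordering a < b < c < d < e < f < g. The simplices of K, each written with vertices in increasing order, are:

  0-simplices (7): a, b, c, d, e, f, g
  1-simplices (18): ac, ad, ae, af, ag, bd, be, bf, bg, cd, ce, cf, cg, de, df, dg, eg, fg
  2-simplices (12): ace, acf, adf, adg, aeg, bde, bdf, beg, bfg, cde, cdg, cfg

giving chain groups C_0 ≅ Z^7, C_1 ≅ Z^18, C_2 ≅ Z^12.

∂_1: C_1 → C_0 sends each edge [p,q] (with p < q) to q − p. For instance
  ∂cd = d − c.
The resulting 7×18 matrix has rank 6, and its Smith normal form has invariant factors (1,1,1,1,1,1).

The boundary map ∂_2: C_2 → C_1 maps a triangle to the signed sum of its edges. For instance
  ∂bde = de − be + bd,
  ∂cde = de − ce + cd.
As a 18×12 matrix over Z this has rank 12, with invariant factors (1,1,1,1,1,1,1,1,1,1,1,2).

Reading off H_k = ker ∂_k / im ∂_{k+1}:

  H_0: rank C_0 − rank ∂_1 = 7 − 6 = 1, and the invariant factors of ∂_1 are all 1, so H_0 = Z.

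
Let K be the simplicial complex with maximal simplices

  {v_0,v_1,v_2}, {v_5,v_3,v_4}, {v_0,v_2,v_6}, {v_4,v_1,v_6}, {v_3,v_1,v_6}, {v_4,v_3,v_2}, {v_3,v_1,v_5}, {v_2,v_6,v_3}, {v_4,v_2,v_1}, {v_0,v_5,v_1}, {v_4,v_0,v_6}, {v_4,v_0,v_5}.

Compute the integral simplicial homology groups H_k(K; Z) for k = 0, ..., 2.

Fix the vertex order v_0 < v_1 < v_2 < v_3 < v_4 < v_5 < v_6 and write every simplex with vertices in increasing order. Then dim K = 2 and the simplices of K are:

  0-simplices (7): [v_0], [v_1], [v_2], [v_3], [v_4], [v_5], [v_6]
  1-simplices (18): (18 of them)
  2-simplices (12): (12 of them)

giving chain groups C_0 ≅ Z^7, C_1 ≅ Z^18, C_2 ≅ Z^12.

∂_1: C_1 → C_0 maps an edge to its endpoints' difference, ∂[p,q] = q − p.
The resulting 7×18 matrix has rank 6, and its Smith normal form has invariant factors (1,1,1,1,1,1).

∂_2: C_2 → C_1 sends each 2-simplex [p,q,r] to [q,r] − [p,r] + [p,q]. For instance
  ∂[v_3,v_4,v_5] = [v_4,v_5] − [v_3,v_5] + [v_3,v_4],
  ∂[v_0,v_2,v_6] = [v_2,v_6] − [v_0,v_6] + [v_0,v_2].
The resulting 18×12 matrix has rank 12, and its Smith normal form has invariant factors (1,1,1,1,1,1,1,1,1,1,1,2).

From H_k ≅ ker(∂_k) / im(∂_{k+1}) we obtain:

  H_0: rank C_0 − rank ∂_1 = 7 − 6 = 1, and the invariant factors of ∂_1 are all 1, so H_0 ≅ Z.
  H_1: rank ker ∂_1 − rank ∂_2 = (18 − 6) − 12 = 0, and ∂_2 has invariant factor 2 > 1, so H_1 ≅ Z_2.
  H_2: rank ker ∂_2 − rank ∂_3 = (12 − 12) − 0 = 0, and there is no ∂_3, so H_2 ≅ 0.

(K is a triangulation of the real projective plane RP^2.)

H_0 = Z,  H_1 = Z_2,  H_2 = 0.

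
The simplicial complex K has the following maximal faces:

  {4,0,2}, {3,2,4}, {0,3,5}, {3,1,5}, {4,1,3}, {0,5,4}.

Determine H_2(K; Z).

We work with the vertex ordering 0 < 1 < 2 < 3 < 4 < 5. The simplices of K, each written with vertices in increasing order, are:

  0-simplices (6): [0], [1], [2], [3], [4], [5]
  1-simplices (12): [0,2], [0,3], [0,4], [0,5], [1,3], [1,4], [1,5], [2,3], [2,4], [3,4], [3,5], [4,5]
  2-simplices (6): [0,2,4], [0,3,5], [0,4,5], [1,3,4], [1,3,5], [2,3,4]

giving chain groups C_0 ≅ Z^6, C_1 ≅ Z^12, C_2 ≅ Z^6.

The boundary map ∂_1: C_1 → C_0 is given by ∂[p,q] = [q] − [p]. For instance
  ∂[0,3] = [3] − [0].
As a 6×12 matrix over Z this has rank 5, with invariant factors (1,1,1,1,1).

∂_2: C_2 → C_1 acts by ∂[p,q,r] = [q,r] − [p,r] + [p,q]. For instance
  ∂[1,3,4] = [3,4] − [1,4] + [1,3],
  ∂[0,4,5] = [4,5] − [0,5] + [0,4].
This gives a 12×6 integer matrix of rank 6; reducing to Smith normal form yields diagonal entries (1,1,1,1,1,1).

From H_k ≅ ker(∂_k) / im(∂_{k+1}) we obtain:

  H_2: rank ker ∂_2 − rank ∂_3 = (6 − 6) − 0 = 0, and there is no ∂_3, so H_2 ≅ 0.

(K is a triangulation of the cylinder S^1 x I.)

H_2 ≅ 0.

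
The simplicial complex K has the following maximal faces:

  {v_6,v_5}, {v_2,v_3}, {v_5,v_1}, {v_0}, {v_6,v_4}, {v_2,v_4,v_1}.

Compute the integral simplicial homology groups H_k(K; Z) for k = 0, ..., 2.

H_0 = Z^2,  H_1 = Z,  H_2 = 0.

We work with the vertex ordering v_0 < v_1 < v_2 < v_3 < v_4 < v_5 < v_6. The simplices of K, each written with vertices in increasing order, are:

  0-simplices (7): [v_0], [v_1], [v_2], [v_3], [v_4], [v_5], [v_6]
  1-simplices (7): [v_1,v_2], [v_1,v_4], [v_1,v_5], [v_2,v_3], [v_2,v_4], [v_4,v_6], [v_5,v_6]
  2-simplices (1): [v_1,v_2,v_4]

Hence C_0 ≅ Z^7, C_1 ≅ Z^7, C_2 ≅ Z^1.

Boundary ∂_1: C_1 → C_0 sends each edge [p,q] (with p < q) to q − p. For instance
  ∂[v_1,v_2] = [v_2] − [v_1].
This gives a 7×7 integer matrix of rank 5; reducing to Smith normal form yields diagonal entries (1,1,1,1,1).

Boundary ∂_2: C_2 → C_1 maps a triangle to the signed sum of its edges. For instance
  ∂[v_1,v_2,v_4] = [v_2,v_4] − [v_1,v_4] + [v_1,v_2].
This gives a 7×1 integer matrix of rank 1; reducing to Smith normal form yields diagonal entries (1).

From H_k ≅ ker(∂_k) / im(∂_{k+1}) we obtain:

  H_0: rank C_0 − rank ∂_1 = 7 − 5 = 2, and the invariant factors of ∂_1 are all 1, so H_0 ≅ Z^2.
  H_1: rank ker ∂_1 − rank ∂_2 = (7 − 5) − 1 = 1, and the invariant factors of ∂_2 are all 1, so H_1 ≅ Z.
  H_2: rank ker ∂_2 − rank ∂_3 = (1 − 1) − 0 = 0, and there is no ∂_3, so H_2 ≅ 0.

As a check, the Euler characteristic is 7 − 7 + 1 = 1, which agrees with 2 − 1 + 0 = 1.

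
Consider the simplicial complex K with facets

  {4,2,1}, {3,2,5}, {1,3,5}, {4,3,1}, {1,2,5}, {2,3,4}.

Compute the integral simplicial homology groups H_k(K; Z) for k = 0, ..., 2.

H_0 = Z,  H_1 = 0,  H_2 = Z.

K has 5 vertices, 9 edges, 6 triangles.
rank ∂_0 = 0, rank ∂_1 = 4 ⇒ b_0 = 5 − 0 − 4 = 1; all invariant factors of ∂_1 are 1 so no torsion. So H_0 ≅ Z.
rank ∂_1 = 4, rank ∂_2 = 5 ⇒ b_1 = 9 − 4 − 5 = 0; all invariant factors of ∂_2 are 1 so no torsion. So H_1 ≅ 0.
rank ∂_2 = 5, rank ∂_3 = 0 ⇒ b_2 = 6 − 5 − 0 = 1. So H_2 ≅ Z.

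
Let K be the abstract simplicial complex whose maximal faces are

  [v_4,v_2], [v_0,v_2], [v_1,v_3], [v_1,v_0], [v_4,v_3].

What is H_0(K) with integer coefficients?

Take the total order v_0 < v_1 < v_2 < v_3 < v_4 on the vertex set. Then K (dimension 1) consists of the simplices:

  0-simplices (5): [v_0], [v_1], [v_2], [v_3], [v_4]
  1-simplices (5): [v_0,v_1], [v_0,v_2], [v_1,v_3], [v_2,v_4], [v_3,v_4]

Hence C_0 ≅ Z^5, C_1 ≅ Z^5.

Boundary ∂_1: C_1 → C_0 is given by ∂[p,q] = [q] − [p]. For instance
  ∂[v_0,v_2] = [v_2] − [v_0].
This gives a 5×5 integer matrix of rank 4; reducing to Smith normal form yields diagonal entries (1,1,1,1).

Reading off H_k = ker ∂_k / im ∂_{k+1}:

  H_0: rank C_0 − rank ∂_1 = 5 − 4 = 1, and the invariant factors of ∂_1 are all 1, so H_0 ≅ Z.

H_0 = Z.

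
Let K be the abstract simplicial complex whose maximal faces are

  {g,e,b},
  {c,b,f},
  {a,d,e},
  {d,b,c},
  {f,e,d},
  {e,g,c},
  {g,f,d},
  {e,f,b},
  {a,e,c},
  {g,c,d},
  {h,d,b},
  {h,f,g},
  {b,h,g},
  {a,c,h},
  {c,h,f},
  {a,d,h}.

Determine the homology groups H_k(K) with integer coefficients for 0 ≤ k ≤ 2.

H_0 = Z,  H_1 = Z^2,  H_2 = Z.

We work with the vertex ordering a < b < c < d < e < f < g < h. The simplices of K, each written with vertices in increasing order, are:

  0-simplices (8): a, b, c, d, e, f, g, h
  1-simplices (24): ac, ad, ae, ah, bc, bd, be, bf, bg, bh, cd, ce, cf, cg, ch, de, df, dg, dh, ef, eg, fg, fh, gh
  2-simplices (16): ace, ach, ade, adh, bcd, bcf, bdh, bef, beg, bgh, cdg, ceg, cfh, def, dfg, fgh

so the chain groups are C_0 ≅ Z^8, C_1 ≅ Z^24, C_2 ≅ Z^16.

Boundary ∂_1: C_1 → C_0 sends each edge [p,q] (with p < q) to q − p.
This gives a 8×24 integer matrix of rank 7; reducing to Smith normal form yields diagonal entries (1,1,1,1,1,1,1).

The boundary map ∂_2: C_2 → C_1 maps a triangle to the signed sum of its edges. For instance
  ∂fgh = gh − fh + fg,
  ∂bcf = cf − bf + bc.
As a 24×16 matrix over Z this has rank 15, with invariant factors (1,1,1,1,1,1,1,1,1,1,1,1,1,1,1).

Computing H_k = (kernel of ∂_k) / (image of ∂_{k+1}):

  H_0: rank C_0 − rank ∂_1 = 8 − 7 = 1, and the invariant factors of ∂_1 are all 1, so H_0 ≅ Z.
  H_1: rank ker ∂_1 − rank ∂_2 = (24 − 7) − 15 = 2, and the invariant factors of ∂_2 are all 1, so H_1 ≅ Z^2.
  H_2: rank ker ∂_2 − rank ∂_3 = (16 − 15) − 0 = 1, and there is no ∂_3, so H_2 ≅ Z.

As a check, the Euler characteristic is 8 − 24 + 16 = 0, which agrees with 1 − 2 + 1 = 0.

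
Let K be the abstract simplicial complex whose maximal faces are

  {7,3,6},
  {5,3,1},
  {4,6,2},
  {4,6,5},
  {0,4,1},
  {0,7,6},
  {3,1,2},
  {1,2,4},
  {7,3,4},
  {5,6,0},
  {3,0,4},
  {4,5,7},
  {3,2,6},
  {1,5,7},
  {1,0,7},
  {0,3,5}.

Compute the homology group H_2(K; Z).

H_2 ≅ Z.

We work with the vertex ordering 0 < 1 < 2 < 3 < 4 < 5 < 6 < 7. The simplices of K, each written with vertices in increasing order, are:

  0-simplices (8): [0], [1], [2], [3], [4], [5], [6], [7]
  1-simplices (24): (24 of them)
  2-simplices (16): [0,1,4], [0,1,7], [0,3,4], [0,3,5], [0,5,6], [0,6,7], [1,2,3], [1,2,4], [1,3,5], [1,5,7], [2,3,6], [2,4,6], [3,4,7], [3,6,7], [4,5,6], [4,5,7]

Hence C_0 ≅ Z^8, C_1 ≅ Z^24, C_2 ≅ Z^16.

The boundary map ∂_1: C_1 → C_0 maps an edge to its endpoints' difference, ∂[p,q] = q − p.
As a 8×24 matrix over Z this has rank 7, with invariant factors (1,1,1,1,1,1,1).

The boundary map ∂_2: C_2 → C_1 sends each 2-simplex [p,q,r] to [q,r] − [p,r] + [p,q]. For instance
  ∂[1,2,4] = [2,4] − [1,4] + [1,2],
  ∂[2,4,6] = [4,6] − [2,6] + [2,4].
The resulting 24×16 matrix has rank 15, and its Smith normal form has invariant factors (1,1,1,1,1,1,1,1,1,1,1,1,1,1,1).

Computing H_k = (kernel of ∂_k) / (image of ∂_{k+1}):

  H_2: rank ker ∂_2 − rank ∂_3 = (16 − 15) − 0 = 1, and there is no ∂_3, so H_2 ≅ Z.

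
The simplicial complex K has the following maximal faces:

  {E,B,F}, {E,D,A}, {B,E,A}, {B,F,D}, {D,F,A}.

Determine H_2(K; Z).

H_2 = 0.

Take the total order A < B < D < E < F on the vertex set. Then K (dimension 2) consists of the simplices:

  0-simplices (5): A, B, D, E, F
  1-simplices (10): AB, AD, AE, AF, BD, BE, BF, DE, DF, EF
  2-simplices (5): ABE, ADE, ADF, BDF, BEF

giving chain groups C_0 ≅ Z^5, C_1 ≅ Z^10, C_2 ≅ Z^5.

∂_1: C_1 → C_0 maps an edge to its endpoints' difference, ∂[p,q] = q − p.
The resulting 5×10 matrix has rank 4, and its Smith normal form has invariant factors (1,1,1,1).

∂_2: C_2 → C_1 acts by ∂[p,q,r] = [q,r] − [p,r] + [p,q]. For instance
  ∂BDF = DF − BF + BD,
  ∂ABE = BE − AE + AB.
The resulting 10×5 matrix has rank 5, and its Smith normal form has invariant factors (1,1,1,1,1).

Computing H_k = (kernel of ∂_k) / (image of ∂_{k+1}):

  H_2: rank ker ∂_2 − rank ∂_3 = (5 − 5) − 0 = 0, and there is no ∂_3, so H_2 ≅ 0.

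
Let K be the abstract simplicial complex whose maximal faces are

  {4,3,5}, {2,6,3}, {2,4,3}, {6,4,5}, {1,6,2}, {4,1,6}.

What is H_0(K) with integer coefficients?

K has 6 vertices, 12 edges, 6 triangles.
rank ∂_0 = 0, rank ∂_1 = 5 ⇒ b_0 = 6 − 0 − 5 = 1; all invariant factors of ∂_1 are 1 so no torsion. So H_0 = Z.

H_0 = Z.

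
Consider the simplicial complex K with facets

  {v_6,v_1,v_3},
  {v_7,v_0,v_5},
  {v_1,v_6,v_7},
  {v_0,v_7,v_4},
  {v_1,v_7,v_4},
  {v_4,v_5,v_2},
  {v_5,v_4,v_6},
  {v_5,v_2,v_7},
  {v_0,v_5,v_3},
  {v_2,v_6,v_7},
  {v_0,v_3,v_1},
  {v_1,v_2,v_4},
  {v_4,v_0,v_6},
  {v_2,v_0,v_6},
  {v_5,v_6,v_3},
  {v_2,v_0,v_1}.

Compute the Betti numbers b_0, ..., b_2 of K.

K has 8 vertices, 24 edges, 16 triangles.
rank ∂_0 = 0, rank ∂_1 = 7 ⇒ b_0 = 8 − 0 − 7 = 1; all invariant factors of ∂_1 are 1 so no torsion. So H_0 ≅ Z.
rank ∂_1 = 7, rank ∂_2 = 15 ⇒ b_1 = 24 − 7 − 15 = 2; all invariant factors of ∂_2 are 1 so no torsion. So H_1 ≅ Z^2.
rank ∂_2 = 15, rank ∂_3 = 0 ⇒ b_2 = 16 − 15 − 0 = 1. So H_2 ≅ Z.

b_0 = 1, b_1 = 2, b_2 = 1.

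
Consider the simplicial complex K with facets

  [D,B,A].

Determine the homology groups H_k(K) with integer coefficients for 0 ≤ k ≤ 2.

H_0 = Z,  H_1 = 0,  H_2 = 0.

Order the vertices as A < B < D. Listing each simplex with vertices in this order, K has dimension 2 with simplices:

  0-simplices (3): A, B, D
  1-simplices (3): AB, AD, BD
  2-simplices (1): ABD

giving chain groups C_0 ≅ Z^3, C_1 ≅ Z^3, C_2 ≅ Z^1.

∂_1: C_1 → C_0 maps an edge to its endpoints' difference, ∂[p,q] = q − p.
The 3×3 boundary matrix has rank 2 and Smith normal form diag(1,1).

∂_2: C_2 → C_1 acts by ∂[p,q,r] = [q,r] − [p,r] + [p,q]. For instance
  ∂ABD = BD − AD + AB.
The resulting 3×1 matrix has rank 1, and its Smith normal form has invariant factors (1).

Computing H_k = (kernel of ∂_k) / (image of ∂_{k+1}):

  H_0: rank C_0 − rank ∂_1 = 3 − 2 = 1, and the invariant factors of ∂_1 are all 1, so H_0 ≅ Z.
  H_1: rank ker ∂_1 − rank ∂_2 = (3 − 2) − 1 = 0, and the invariant factors of ∂_2 are all 1, so H_1 ≅ 0.
  H_2: rank ker ∂_2 − rank ∂_3 = (1 − 1) − 0 = 0, and there is no ∂_3, so H_2 ≅ 0.

As a check, the Euler characteristic is 3 − 3 + 1 = 1, which agrees with 1 − 0 + 0 = 1.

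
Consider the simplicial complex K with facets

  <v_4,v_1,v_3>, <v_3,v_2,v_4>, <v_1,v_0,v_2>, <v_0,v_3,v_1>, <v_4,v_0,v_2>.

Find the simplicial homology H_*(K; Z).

Take the total order v_0 < v_1 < v_2 < v_3 < v_4 on the vertex set. Then K (dimension 2) consists of the simplices:

  0-simplices (5): [v_0], [v_1], [v_2], [v_3], [v_4]
  1-simplices (10): [v_0,v_1], [v_0,v_2], [v_0,v_3], [v_0,v_4], [v_1,v_2], [v_1,v_3], [v_1,v_4], [v_2,v_3], [v_2,v_4], [v_3,v_4]
  2-simplices (5): [v_0,v_1,v_2], [v_0,v_1,v_3], [v_0,v_2,v_4], [v_1,v_3,v_4], [v_2,v_3,v_4]

giving chain groups C_0 ≅ Z^5, C_1 ≅ Z^10, C_2 ≅ Z^5.

The boundary map ∂_1: C_1 → C_0 is given by ∂[p,q] = [q] − [p]. For instance
  ∂[v_2,v_3] = [v_3] − [v_2].
The 5×10 boundary matrix has rank 4 and Smith normal form diag(1,1,1,1).

The boundary map ∂_2: C_2 → C_1 acts by ∂[p,q,r] = [q,r] − [p,r] + [p,q]. For instance
  ∂[v_0,v_1,v_3] = [v_1,v_3] − [v_0,v_3] + [v_0,v_1],
  ∂[v_0,v_1,v_2] = [v_1,v_2] − [v_0,v_2] + [v_0,v_1].
As a 10×5 matrix over Z this has rank 5, with invariant factors (1,1,1,1,1).

Reading off H_k = ker ∂_k / im ∂_{k+1}:

  H_0: rank C_0 − rank ∂_1 = 5 − 4 = 1, and the invariant factors of ∂_1 are all 1, so H_0 ≅ Z.
  H_1: rank ker ∂_1 − rank ∂_2 = (10 − 4) − 5 = 1, and the invariant factors of ∂_2 are all 1, so H_1 ≅ Z.
  H_2: rank ker ∂_2 − rank ∂_3 = (5 − 5) − 0 = 0, and there is no ∂_3, so H_2 ≅ 0.

As a check, the Euler characteristic is 5 − 10 + 5 = 0, which agrees with 1 − 1 + 0 = 0.

H_0 = Z,  H_1 = Z,  H_2 = 0.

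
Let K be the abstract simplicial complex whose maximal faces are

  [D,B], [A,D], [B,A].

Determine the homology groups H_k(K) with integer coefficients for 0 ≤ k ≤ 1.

K has 3 vertices, 3 edges.
rank ∂_0 = 0, rank ∂_1 = 2 ⇒ b_0 = 3 − 0 − 2 = 1; all invariant factors of ∂_1 are 1 so no torsion. So H_0 ≅ Z.
rank ∂_1 = 2, rank ∂_2 = 0 ⇒ b_1 = 3 − 2 − 0 = 1. So H_1 ≅ Z.

H_0 ≅ Z,  H_1 ≅ Z.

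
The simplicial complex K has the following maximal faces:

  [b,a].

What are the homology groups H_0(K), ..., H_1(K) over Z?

We work with the vertex ordering a < b. The simplices of K, each written with vertices in increasing order, are:

  0-simplices (2): a, b
  1-simplices (1): ab

Hence C_0 ≅ Z^2, C_1 ≅ Z^1.

Boundary ∂_1: C_1 → C_0 sends each edge [p,q] (with p < q) to q − p. For instance
  ∂ab = b − a.
The resulting 2×1 matrix has rank 1, and its Smith normal form has invariant factors (1).

Reading off H_k = ker ∂_k / im ∂_{k+1}:

  H_0: rank C_0 − rank ∂_1 = 2 − 1 = 1, and the invariant factors of ∂_1 are all 1, so H_0 ≅ Z.
  H_1: rank ker ∂_1 − rank ∂_2 = (1 − 1) − 0 = 0, and there is no ∂_2, so H_1 ≅ 0.

As a check, the Euler characteristic is 2 − 1 = 1, which agrees with 1 − 0 = 1.

H_0 ≅ Z,  H_1 = 0.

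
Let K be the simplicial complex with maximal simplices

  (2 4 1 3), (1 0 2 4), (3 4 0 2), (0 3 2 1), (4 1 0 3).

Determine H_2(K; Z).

Fix the vertex order 0 < 1 < 2 < 3 < 4 and write every simplex with vertices in increasing order. Then dim K = 3 and the simplices of K are:

  0-simplices (5): [0], [1], [2], [3], [4]
  1-simplices (10): [0,1], [0,2], [0,3], [0,4], [1,2], [1,3], [1,4], [2,3], [2,4], [3,4]
  2-simplices (10): [0,1,2], [0,1,3], [0,1,4], [0,2,3], [0,2,4], [0,3,4], [1,2,3], [1,2,4], [1,3,4], [2,3,4]
  3-simplices (5): [0,1,2,3], [0,1,2,4], [0,1,3,4], [0,2,3,4], [1,2,3,4]

so the chain groups are C_0 ≅ Z^5, C_1 ≅ Z^10, C_2 ≅ Z^10, C_3 ≅ Z^5.

Boundary ∂_1: C_1 → C_0 is given by ∂[p,q] = [q] − [p]. For instance
  ∂[2,4] = [4] − [2].
This gives a 5×10 integer matrix of rank 4; reducing to Smith normal form yields diagonal entries (1,1,1,1).

The boundary map ∂_2: C_2 → C_1 maps a triangle to the signed sum of its edges. For instance
  ∂[1,2,3] = [2,3] − [1,3] + [1,2],
  ∂[0,1,3] = [1,3] − [0,3] + [0,1].
The 10×10 boundary matrix has rank 6 and Smith normal form diag(1,1,1,1,1,1).

Boundary ∂_3: C_3 → C_2 sends each 3-simplex σ to the alternating sum Σ_i (−1)^i (σ with its i-th vertex removed). For instance
  ∂[0,2,3,4] = [2,3,4] − [0,3,4] + [0,2,4] − [0,2,3],
  ∂[0,1,2,4] = [1,2,4] − [0,2,4] + [0,1,4] − [0,1,2].
This gives a 10×5 integer matrix of rank 4; reducing to Smith normal form yields diagonal entries (1,1,1,1).

Now H_k = ker ∂_k / im ∂_{k+1}, so:

  H_2: rank ker ∂_2 − rank ∂_3 = (10 − 6) − 4 = 0, and the invariant factors of ∂_3 are all 1, so H_2 ≅ 0.

H_2 = 0.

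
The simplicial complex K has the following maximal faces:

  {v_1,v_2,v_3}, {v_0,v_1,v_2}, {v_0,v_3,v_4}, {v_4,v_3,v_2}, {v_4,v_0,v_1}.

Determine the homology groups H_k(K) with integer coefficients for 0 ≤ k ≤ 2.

H_0 = Z,  H_1 = Z,  H_2 = 0.

Take the total order v_0 < v_1 < v_2 < v_3 < v_4 on the vertex set. Then K (dimension 2) consists of the simplices:

  0-simplices (5): [v_0], [v_1], [v_2], [v_3], [v_4]
  1-simplices (10): [v_0,v_1], [v_0,v_2], [v_0,v_3], [v_0,v_4], [v_1,v_2], [v_1,v_3], [v_1,v_4], [v_2,v_3], [v_2,v_4], [v_3,v_4]
  2-simplices (5): [v_0,v_1,v_2], [v_0,v_1,v_4], [v_0,v_3,v_4], [v_1,v_2,v_3], [v_2,v_3,v_4]

giving chain groups C_0 ≅ Z^5, C_1 ≅ Z^10, C_2 ≅ Z^5.

∂_1: C_1 → C_0 sends each edge [p,q] (with p < q) to q − p. For instance
  ∂[v_2,v_4] = [v_4] − [v_2].
As a 5×10 matrix over Z this has rank 4, with invariant factors (1,1,1,1).

The boundary map ∂_2: C_2 → C_1 maps a triangle to the signed sum of its edges. For instance
  ∂[v_1,v_2,v_3] = [v_2,v_3] − [v_1,v_3] + [v_1,v_2],
  ∂[v_0,v_1,v_4] = [v_1,v_4] − [v_0,v_4] + [v_0,v_1].
The 10×5 boundary matrix has rank 5 and Smith normal form diag(1,1,1,1,1).

From H_k ≅ ker(∂_k) / im(∂_{k+1}) we obtain:

  H_0: rank C_0 − rank ∂_1 = 5 − 4 = 1, and the invariant factors of ∂_1 are all 1, so H_0 ≅ Z.
  H_1: rank ker ∂_1 − rank ∂_2 = (10 − 4) − 5 = 1, and the invariant factors of ∂_2 are all 1, so H_1 ≅ Z.
  H_2: rank ker ∂_2 − rank ∂_3 = (5 − 5) − 0 = 0, and there is no ∂_3, so H_2 ≅ 0.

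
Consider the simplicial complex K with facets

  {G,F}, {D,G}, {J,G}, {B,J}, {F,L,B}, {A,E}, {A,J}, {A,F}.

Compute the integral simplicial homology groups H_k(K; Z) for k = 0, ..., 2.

Take the total order A < B < D < E < F < G < J < L on the vertex set. Then K (dimension 2) consists of the simplices:

  0-simplices (8): A, B, D, E, F, G, J, L
  1-simplices (10): AE, AF, AJ, BF, BJ, BL, DG, FG, FL, GJ
  2-simplices (1): BFL

Hence C_0 ≅ Z^8, C_1 ≅ Z^10, C_2 ≅ Z^1.

The boundary map ∂_1: C_1 → C_0 is given by ∂[p,q] = [q] − [p]. For instance
  ∂AJ = J − A.
The 8×10 boundary matrix has rank 7 and Smith normal form diag(1,1,1,1,1,1,1).

∂_2: C_2 → C_1 sends each 2-simplex [p,q,r] to [q,r] − [p,r] + [p,q]. For instance
  ∂BFL = FL − BL + BF.
The resulting 10×1 matrix has rank 1, and its Smith normal form has invariant factors (1).

From H_k ≅ ker(∂_k) / im(∂_{k+1}) we obtain:

  H_0: rank C_0 − rank ∂_1 = 8 − 7 = 1, and the invariant factors of ∂_1 are all 1, so H_0 = Z.
  H_1: rank ker ∂_1 − rank ∂_2 = (10 − 7) − 1 = 2, and the invariant factors of ∂_2 are all 1, so H_1 = Z^2.
  H_2: rank ker ∂_2 − rank ∂_3 = (1 − 1) − 0 = 0, and there is no ∂_3, so H_2 = 0.

As a check, the Euler characteristic is 8 − 10 + 1 = -1, which agrees with 1 − 2 + 0 = -1.

H_0 ≅ Z,  H_1 ≅ Z^2,  H_2 = 0.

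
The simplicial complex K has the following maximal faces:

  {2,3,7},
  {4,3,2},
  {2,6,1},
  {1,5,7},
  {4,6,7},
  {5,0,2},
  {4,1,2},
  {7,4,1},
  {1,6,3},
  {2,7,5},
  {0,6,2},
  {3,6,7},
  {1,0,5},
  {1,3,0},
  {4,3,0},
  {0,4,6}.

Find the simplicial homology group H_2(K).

Order the vertices as 0 < 1 < 2 < 3 < 4 < 5 < 6 < 7. Listing each simplex with vertices in this order, K has dimension 2 with simplices:

  0-simplices (8): [0], [1], [2], [3], [4], [5], [6], [7]
  1-simplices (24): (24 of them)
  2-simplices (16): [0,1,3], [0,1,5], [0,2,5], [0,2,6], [0,3,4], [0,4,6], [1,2,4], [1,2,6], [1,3,6], [1,4,7], [1,5,7], [2,3,4], [2,3,7], [2,5,7], [3,6,7], [4,6,7]

Hence C_0 ≅ Z^8, C_1 ≅ Z^24, C_2 ≅ Z^16.

The boundary map ∂_1: C_1 → C_0 maps an edge to its endpoints' difference, ∂[p,q] = q − p. For instance
  ∂[6,7] = [7] − [6].
The resulting 8×24 matrix has rank 7, and its Smith normal form has invariant factors (1,1,1,1,1,1,1).

The boundary map ∂_2: C_2 → C_1 sends each 2-simplex [p,q,r] to [q,r] − [p,r] + [p,q]. For instance
  ∂[1,5,7] = [5,7] − [1,7] + [1,5],
  ∂[1,4,7] = [4,7] − [1,7] + [1,4].
This gives a 24×16 integer matrix of rank 15; reducing to Smith normal form yields diagonal entries (1,1,1,1,1,1,1,1,1,1,1,1,1,1,1).

From H_k ≅ ker(∂_k) / im(∂_{k+1}) we obtain:

  H_2: rank ker ∂_2 − rank ∂_3 = (16 − 15) − 0 = 1, and there is no ∂_3, so H_2 ≅ Z.

H_2 = Z.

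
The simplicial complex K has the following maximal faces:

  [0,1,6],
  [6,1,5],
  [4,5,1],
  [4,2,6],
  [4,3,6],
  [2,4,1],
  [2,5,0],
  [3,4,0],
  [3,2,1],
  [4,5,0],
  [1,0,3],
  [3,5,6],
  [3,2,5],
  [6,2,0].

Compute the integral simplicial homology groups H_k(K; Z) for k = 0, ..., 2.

H_0 ≅ Z,  H_1 ≅ Z^2,  H_2 ≅ Z.

K has 7 vertices, 21 edges, 14 triangles.
rank ∂_0 = 0, rank ∂_1 = 6 ⇒ b_0 = 7 − 0 − 6 = 1; all invariant factors of ∂_1 are 1 so no torsion. So H_0 = Z.
rank ∂_1 = 6, rank ∂_2 = 13 ⇒ b_1 = 21 − 6 − 13 = 2; all invariant factors of ∂_2 are 1 so no torsion. So H_1 = Z^2.
rank ∂_2 = 13, rank ∂_3 = 0 ⇒ b_2 = 14 − 13 − 0 = 1. So H_2 = Z.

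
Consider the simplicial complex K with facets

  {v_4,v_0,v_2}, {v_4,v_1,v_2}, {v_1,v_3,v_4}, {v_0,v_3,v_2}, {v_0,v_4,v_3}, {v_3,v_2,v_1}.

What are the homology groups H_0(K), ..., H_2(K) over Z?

H_0 ≅ Z,  H_1 = 0,  H_2 ≅ Z.

Fix the vertex order v_0 < v_1 < v_2 < v_3 < v_4 and write every simplex with vertices in increasing order. Then dim K = 2 and the simplices of K are:

  0-simplices (5): [v_0], [v_1], [v_2], [v_3], [v_4]
  1-simplices (9): [v_0,v_2], [v_0,v_3], [v_0,v_4], [v_1,v_2], [v_1,v_3], [v_1,v_4], [v_2,v_3], [v_2,v_4], [v_3,v_4]
  2-simplices (6): [v_0,v_2,v_3], [v_0,v_2,v_4], [v_0,v_3,v_4], [v_1,v_2,v_3], [v_1,v_2,v_4], [v_1,v_3,v_4]

giving chain groups C_0 ≅ Z^5, C_1 ≅ Z^9, C_2 ≅ Z^6.

∂_1: C_1 → C_0 sends each edge [p,q] (with p < q) to q − p. For instance
  ∂[v_1,v_2] = [v_2] − [v_1].
This gives a 5×9 integer matrix of rank 4; reducing to Smith normal form yields diagonal entries (1,1,1,1).

The boundary map ∂_2: C_2 → C_1 acts by ∂[p,q,r] = [q,r] − [p,r] + [p,q]. For instance
  ∂[v_1,v_2,v_4] = [v_2,v_4] − [v_1,v_4] + [v_1,v_2],
  ∂[v_0,v_2,v_3] = [v_2,v_3] − [v_0,v_3] + [v_0,v_2].
The resulting 9×6 matrix has rank 5, and its Smith normal form has invariant factors (1,1,1,1,1).

Reading off H_k = ker ∂_k / im ∂_{k+1}:

  H_0: rank C_0 − rank ∂_1 = 5 − 4 = 1, and the invariant factors of ∂_1 are all 1, so H_0 ≅ Z.
  H_1: rank ker ∂_1 − rank ∂_2 = (9 − 4) − 5 = 0, and the invariant factors of ∂_2 are all 1, so H_1 ≅ 0.
  H_2: rank ker ∂_2 − rank ∂_3 = (6 − 5) − 0 = 1, and there is no ∂_3, so H_2 ≅ Z.

(K is a triangulation of the 2-sphere S^2.)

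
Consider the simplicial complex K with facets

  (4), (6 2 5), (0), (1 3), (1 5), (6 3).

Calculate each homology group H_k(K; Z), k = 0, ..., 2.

Fix the vertex order 0 < 1 < 2 < 3 < 4 < 5 < 6 and write every simplex with vertices in increasing order. Then dim K = 2 and the simplices of K are:

  0-simplices (7): [0], [1], [2], [3], [4], [5], [6]
  1-simplices (6): [1,3], [1,5], [2,5], [2,6], [3,6], [5,6]
  2-simplices (1): [2,5,6]

giving chain groups C_0 ≅ Z^7, C_1 ≅ Z^6, C_2 ≅ Z^1.

Boundary ∂_1: C_1 → C_0 is given by ∂[p,q] = [q] − [p]. For instance
  ∂[1,3] = [3] − [1].
As a 7×6 matrix over Z this has rank 4, with invariant factors (1,1,1,1).

The boundary map ∂_2: C_2 → C_1 sends each 2-simplex [p,q,r] to [q,r] − [p,r] + [p,q]. For instance
  ∂[2,5,6] = [5,6] − [2,6] + [2,5].
This gives a 6×1 integer matrix of rank 1; reducing to Smith normal form yields diagonal entries (1).

From H_k ≅ ker(∂_k) / im(∂_{k+1}) we obtain:

  H_0: rank C_0 − rank ∂_1 = 7 − 4 = 3, and the invariant factors of ∂_1 are all 1, so H_0 ≅ Z^3.
  H_1: rank ker ∂_1 − rank ∂_2 = (6 − 4) − 1 = 1, and the invariant factors of ∂_2 are all 1, so H_1 ≅ Z.
  H_2: rank ker ∂_2 − rank ∂_3 = (1 − 1) − 0 = 0, and there is no ∂_3, so H_2 ≅ 0.

H_0 ≅ Z^3,  H_1 ≅ Z,  H_2 = 0.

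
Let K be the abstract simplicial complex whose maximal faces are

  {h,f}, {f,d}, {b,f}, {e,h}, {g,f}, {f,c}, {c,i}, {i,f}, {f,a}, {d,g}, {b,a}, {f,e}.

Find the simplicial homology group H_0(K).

Order the vertices as a < b < c < d < e < f < g < h < i. Listing each simplex with vertices in this order, K has dimension 1 with simplices:

  0-simplices (9): a, b, c, d, e, f, g, h, i
  1-simplices (12): ab, af, bf, cf, ci, df, dg, ef, eh, fg, fh, fi

giving chain groups C_0 ≅ Z^9, C_1 ≅ Z^12.

∂_1: C_1 → C_0 sends each edge [p,q] (with p < q) to q − p.
The 9×12 boundary matrix has rank 8 and Smith normal form diag(1,1,1,1,1,1,1,1).

Now H_k = ker ∂_k / im ∂_{k+1}, so:

  H_0: rank C_0 − rank ∂_1 = 9 − 8 = 1, and the invariant factors of ∂_1 are all 1, so H_0 ≅ Z.

H_0 = Z.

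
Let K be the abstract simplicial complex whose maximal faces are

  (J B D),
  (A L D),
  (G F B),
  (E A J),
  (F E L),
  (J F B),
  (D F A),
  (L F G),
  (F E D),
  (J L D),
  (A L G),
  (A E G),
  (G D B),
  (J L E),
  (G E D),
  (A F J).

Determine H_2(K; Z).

H_2 ≅ Z.

We work with the vertex ordering A < B < D < E < F < G < J < L. The simplices of K, each written with vertices in increasing order, are:

  0-simplices (8): A, B, D, E, F, G, J, L
  1-simplices (24): AD, AE, AF, AG, AJ, AL, BD, BF, BG, BJ, DE, DF, DG, DJ, DL, EF, EG, EJ, EL, FG, FJ, FL, GL, JL
  2-simplices (16): ADF, ADL, AEG, AEJ, AFJ, AGL, BDG, BDJ, BFG, BFJ, DEF, DEG, DJL, EFL, EJL, FGL

so the chain groups are C_0 ≅ Z^8, C_1 ≅ Z^24, C_2 ≅ Z^16.

Boundary ∂_1: C_1 → C_0 is given by ∂[p,q] = [q] − [p]. For instance
  ∂BF = F − B.
The resulting 8×24 matrix has rank 7, and its Smith normal form has invariant factors (1,1,1,1,1,1,1).

Boundary ∂_2: C_2 → C_1 acts by ∂[p,q,r] = [q,r] − [p,r] + [p,q]. For instance
  ∂EFL = FL − EL + EF,
  ∂AEG = EG − AG + AE.
This gives a 24×16 integer matrix of rank 15; reducing to Smith normal form yields diagonal entries (1,1,1,1,1,1,1,1,1,1,1,1,1,1,1).

Now H_k = ker ∂_k / im ∂_{k+1}, so:

  H_2: rank ker ∂_2 − rank ∂_3 = (16 − 15) − 0 = 1, and there is no ∂_3, so H_2 = Z.

(K is a triangulation of the torus T^2.)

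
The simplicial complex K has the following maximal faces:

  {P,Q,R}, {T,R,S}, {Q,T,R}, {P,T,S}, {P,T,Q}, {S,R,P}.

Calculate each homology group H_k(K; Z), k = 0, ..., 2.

H_0 = Z,  H_1 = 0,  H_2 = Z.

Order the vertices as P < Q < R < S < T. Listing each simplex with vertices in this order, K has dimension 2 with simplices:

  0-simplices (5): P, Q, R, S, T
  1-simplices (9): PQ, PR, PS, PT, QR, QT, RS, RT, ST
  2-simplices (6): PQR, PQT, PRS, PST, QRT, RST

so the chain groups are C_0 ≅ Z^5, C_1 ≅ Z^9, C_2 ≅ Z^6.

Boundary ∂_1: C_1 → C_0 sends each edge [p,q] (with p < q) to q − p. For instance
  ∂PS = S − P.
The resulting 5×9 matrix has rank 4, and its Smith normal form has invariant factors (1,1,1,1).

The boundary map ∂_2: C_2 → C_1 sends each 2-simplex [p,q,r] to [q,r] − [p,r] + [p,q]. For instance
  ∂PQR = QR − PR + PQ,
  ∂RST = ST − RT + RS.
The resulting 9×6 matrix has rank 5, and its Smith normal form has invariant factors (1,1,1,1,1).

Reading off H_k = ker ∂_k / im ∂_{k+1}:

  H_0: rank C_0 − rank ∂_1 = 5 − 4 = 1, and the invariant factors of ∂_1 are all 1, so H_0 ≅ Z.
  H_1: rank ker ∂_1 − rank ∂_2 = (9 − 4) − 5 = 0, and the invariant factors of ∂_2 are all 1, so H_1 ≅ 0.
  H_2: rank ker ∂_2 − rank ∂_3 = (6 − 5) − 0 = 1, and there is no ∂_3, so H_2 ≅ Z.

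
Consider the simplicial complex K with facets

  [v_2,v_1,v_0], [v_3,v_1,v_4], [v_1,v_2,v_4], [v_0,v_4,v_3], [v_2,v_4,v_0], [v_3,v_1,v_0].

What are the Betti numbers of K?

Take the total order v_0 < v_1 < v_2 < v_3 < v_4 on the vertex set. Then K (dimension 2) consists of the simplices:

  0-simplices (5): [v_0], [v_1], [v_2], [v_3], [v_4]
  1-simplices (9): [v_0,v_1], [v_0,v_2], [v_0,v_3], [v_0,v_4], [v_1,v_2], [v_1,v_3], [v_1,v_4], [v_2,v_4], [v_3,v_4]
  2-simplices (6): [v_0,v_1,v_2], [v_0,v_1,v_3], [v_0,v_2,v_4], [v_0,v_3,v_4], [v_1,v_2,v_4], [v_1,v_3,v_4]

Hence C_0 ≅ Z^5, C_1 ≅ Z^9, C_2 ≅ Z^6.

∂_1: C_1 → C_0 is given by ∂[p,q] = [q] − [p].
As a 5×9 matrix over Z this has rank 4, with invariant factors (1,1,1,1).

The boundary map ∂_2: C_2 → C_1 maps a triangle to the signed sum of its edges. For instance
  ∂[v_0,v_2,v_4] = [v_2,v_4] − [v_0,v_4] + [v_0,v_2],
  ∂[v_0,v_1,v_2] = [v_1,v_2] − [v_0,v_2] + [v_0,v_1].
This gives a 9×6 integer matrix of rank 5; reducing to Smith normal form yields diagonal entries (1,1,1,1,1).

Computing H_k = (kernel of ∂_k) / (image of ∂_{k+1}):

  H_0: rank C_0 − rank ∂_1 = 5 − 4 = 1, and the invariant factors of ∂_1 are all 1, so H_0 ≅ Z.
  H_1: rank ker ∂_1 − rank ∂_2 = (9 − 4) − 5 = 0, and the invariant factors of ∂_2 are all 1, so H_1 ≅ 0.
  H_2: rank ker ∂_2 − rank ∂_3 = (6 − 5) − 0 = 1, and there is no ∂_3, so H_2 ≅ Z.

Hence the Betti numbers are b_0 = 1, b_1 = 0, b_2 = 1.

b_0 = 1, b_1 = 0, b_2 = 1.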